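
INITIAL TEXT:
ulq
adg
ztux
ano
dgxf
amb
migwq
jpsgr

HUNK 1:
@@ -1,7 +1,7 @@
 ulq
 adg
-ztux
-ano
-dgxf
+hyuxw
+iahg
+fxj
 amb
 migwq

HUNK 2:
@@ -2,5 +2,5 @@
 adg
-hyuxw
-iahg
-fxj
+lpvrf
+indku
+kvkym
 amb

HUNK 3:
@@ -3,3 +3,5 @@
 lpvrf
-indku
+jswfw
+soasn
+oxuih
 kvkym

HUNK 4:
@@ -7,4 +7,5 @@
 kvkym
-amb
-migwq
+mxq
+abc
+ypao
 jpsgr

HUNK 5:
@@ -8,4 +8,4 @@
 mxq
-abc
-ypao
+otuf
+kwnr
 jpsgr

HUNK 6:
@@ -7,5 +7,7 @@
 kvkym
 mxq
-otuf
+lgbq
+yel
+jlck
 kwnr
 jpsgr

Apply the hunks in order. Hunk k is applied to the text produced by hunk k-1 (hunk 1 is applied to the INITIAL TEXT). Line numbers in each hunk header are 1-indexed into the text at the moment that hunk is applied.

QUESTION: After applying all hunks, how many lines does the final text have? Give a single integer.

Hunk 1: at line 1 remove [ztux,ano,dgxf] add [hyuxw,iahg,fxj] -> 8 lines: ulq adg hyuxw iahg fxj amb migwq jpsgr
Hunk 2: at line 2 remove [hyuxw,iahg,fxj] add [lpvrf,indku,kvkym] -> 8 lines: ulq adg lpvrf indku kvkym amb migwq jpsgr
Hunk 3: at line 3 remove [indku] add [jswfw,soasn,oxuih] -> 10 lines: ulq adg lpvrf jswfw soasn oxuih kvkym amb migwq jpsgr
Hunk 4: at line 7 remove [amb,migwq] add [mxq,abc,ypao] -> 11 lines: ulq adg lpvrf jswfw soasn oxuih kvkym mxq abc ypao jpsgr
Hunk 5: at line 8 remove [abc,ypao] add [otuf,kwnr] -> 11 lines: ulq adg lpvrf jswfw soasn oxuih kvkym mxq otuf kwnr jpsgr
Hunk 6: at line 7 remove [otuf] add [lgbq,yel,jlck] -> 13 lines: ulq adg lpvrf jswfw soasn oxuih kvkym mxq lgbq yel jlck kwnr jpsgr
Final line count: 13

Answer: 13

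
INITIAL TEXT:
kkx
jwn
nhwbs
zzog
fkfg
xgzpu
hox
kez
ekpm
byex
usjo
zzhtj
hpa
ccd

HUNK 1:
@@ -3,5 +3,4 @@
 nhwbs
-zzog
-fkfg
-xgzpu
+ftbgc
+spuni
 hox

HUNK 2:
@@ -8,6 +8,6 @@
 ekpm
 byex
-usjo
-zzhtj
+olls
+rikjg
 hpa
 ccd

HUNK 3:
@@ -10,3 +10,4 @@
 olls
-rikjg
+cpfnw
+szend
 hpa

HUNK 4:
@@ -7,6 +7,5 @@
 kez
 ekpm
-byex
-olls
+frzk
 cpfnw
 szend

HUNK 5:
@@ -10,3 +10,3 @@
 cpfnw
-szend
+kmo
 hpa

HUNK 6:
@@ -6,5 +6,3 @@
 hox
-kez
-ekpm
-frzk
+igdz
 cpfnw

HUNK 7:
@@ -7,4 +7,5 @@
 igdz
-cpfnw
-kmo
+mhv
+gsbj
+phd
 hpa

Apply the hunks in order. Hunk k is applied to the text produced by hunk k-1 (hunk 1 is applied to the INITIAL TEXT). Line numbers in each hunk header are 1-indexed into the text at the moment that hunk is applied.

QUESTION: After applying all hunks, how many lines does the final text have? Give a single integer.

Hunk 1: at line 3 remove [zzog,fkfg,xgzpu] add [ftbgc,spuni] -> 13 lines: kkx jwn nhwbs ftbgc spuni hox kez ekpm byex usjo zzhtj hpa ccd
Hunk 2: at line 8 remove [usjo,zzhtj] add [olls,rikjg] -> 13 lines: kkx jwn nhwbs ftbgc spuni hox kez ekpm byex olls rikjg hpa ccd
Hunk 3: at line 10 remove [rikjg] add [cpfnw,szend] -> 14 lines: kkx jwn nhwbs ftbgc spuni hox kez ekpm byex olls cpfnw szend hpa ccd
Hunk 4: at line 7 remove [byex,olls] add [frzk] -> 13 lines: kkx jwn nhwbs ftbgc spuni hox kez ekpm frzk cpfnw szend hpa ccd
Hunk 5: at line 10 remove [szend] add [kmo] -> 13 lines: kkx jwn nhwbs ftbgc spuni hox kez ekpm frzk cpfnw kmo hpa ccd
Hunk 6: at line 6 remove [kez,ekpm,frzk] add [igdz] -> 11 lines: kkx jwn nhwbs ftbgc spuni hox igdz cpfnw kmo hpa ccd
Hunk 7: at line 7 remove [cpfnw,kmo] add [mhv,gsbj,phd] -> 12 lines: kkx jwn nhwbs ftbgc spuni hox igdz mhv gsbj phd hpa ccd
Final line count: 12

Answer: 12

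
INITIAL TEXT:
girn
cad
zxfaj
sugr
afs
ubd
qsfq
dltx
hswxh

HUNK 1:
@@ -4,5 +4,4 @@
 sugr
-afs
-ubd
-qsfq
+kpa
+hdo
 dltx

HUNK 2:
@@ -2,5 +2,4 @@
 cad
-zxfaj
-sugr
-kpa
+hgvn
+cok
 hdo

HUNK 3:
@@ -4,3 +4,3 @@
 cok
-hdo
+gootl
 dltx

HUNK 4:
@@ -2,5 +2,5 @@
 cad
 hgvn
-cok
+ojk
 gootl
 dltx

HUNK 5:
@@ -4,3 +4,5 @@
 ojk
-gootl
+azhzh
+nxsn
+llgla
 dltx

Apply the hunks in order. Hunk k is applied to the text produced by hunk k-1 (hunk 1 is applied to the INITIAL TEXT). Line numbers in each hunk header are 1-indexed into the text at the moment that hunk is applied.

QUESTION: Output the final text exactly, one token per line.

Hunk 1: at line 4 remove [afs,ubd,qsfq] add [kpa,hdo] -> 8 lines: girn cad zxfaj sugr kpa hdo dltx hswxh
Hunk 2: at line 2 remove [zxfaj,sugr,kpa] add [hgvn,cok] -> 7 lines: girn cad hgvn cok hdo dltx hswxh
Hunk 3: at line 4 remove [hdo] add [gootl] -> 7 lines: girn cad hgvn cok gootl dltx hswxh
Hunk 4: at line 2 remove [cok] add [ojk] -> 7 lines: girn cad hgvn ojk gootl dltx hswxh
Hunk 5: at line 4 remove [gootl] add [azhzh,nxsn,llgla] -> 9 lines: girn cad hgvn ojk azhzh nxsn llgla dltx hswxh

Answer: girn
cad
hgvn
ojk
azhzh
nxsn
llgla
dltx
hswxh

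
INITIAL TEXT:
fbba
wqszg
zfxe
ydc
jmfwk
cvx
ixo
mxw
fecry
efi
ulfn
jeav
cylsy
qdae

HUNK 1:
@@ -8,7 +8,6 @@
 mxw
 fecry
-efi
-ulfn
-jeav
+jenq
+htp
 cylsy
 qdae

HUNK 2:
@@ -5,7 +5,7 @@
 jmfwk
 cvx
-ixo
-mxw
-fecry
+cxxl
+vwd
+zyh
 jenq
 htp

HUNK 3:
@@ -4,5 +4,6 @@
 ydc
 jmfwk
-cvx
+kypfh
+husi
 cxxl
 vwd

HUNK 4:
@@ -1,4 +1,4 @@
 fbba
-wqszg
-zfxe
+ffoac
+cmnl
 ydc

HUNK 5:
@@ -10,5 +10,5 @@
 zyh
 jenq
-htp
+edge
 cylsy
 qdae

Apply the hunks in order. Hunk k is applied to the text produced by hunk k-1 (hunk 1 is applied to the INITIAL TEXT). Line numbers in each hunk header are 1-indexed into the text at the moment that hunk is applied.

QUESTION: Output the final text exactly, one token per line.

Hunk 1: at line 8 remove [efi,ulfn,jeav] add [jenq,htp] -> 13 lines: fbba wqszg zfxe ydc jmfwk cvx ixo mxw fecry jenq htp cylsy qdae
Hunk 2: at line 5 remove [ixo,mxw,fecry] add [cxxl,vwd,zyh] -> 13 lines: fbba wqszg zfxe ydc jmfwk cvx cxxl vwd zyh jenq htp cylsy qdae
Hunk 3: at line 4 remove [cvx] add [kypfh,husi] -> 14 lines: fbba wqszg zfxe ydc jmfwk kypfh husi cxxl vwd zyh jenq htp cylsy qdae
Hunk 4: at line 1 remove [wqszg,zfxe] add [ffoac,cmnl] -> 14 lines: fbba ffoac cmnl ydc jmfwk kypfh husi cxxl vwd zyh jenq htp cylsy qdae
Hunk 5: at line 10 remove [htp] add [edge] -> 14 lines: fbba ffoac cmnl ydc jmfwk kypfh husi cxxl vwd zyh jenq edge cylsy qdae

Answer: fbba
ffoac
cmnl
ydc
jmfwk
kypfh
husi
cxxl
vwd
zyh
jenq
edge
cylsy
qdae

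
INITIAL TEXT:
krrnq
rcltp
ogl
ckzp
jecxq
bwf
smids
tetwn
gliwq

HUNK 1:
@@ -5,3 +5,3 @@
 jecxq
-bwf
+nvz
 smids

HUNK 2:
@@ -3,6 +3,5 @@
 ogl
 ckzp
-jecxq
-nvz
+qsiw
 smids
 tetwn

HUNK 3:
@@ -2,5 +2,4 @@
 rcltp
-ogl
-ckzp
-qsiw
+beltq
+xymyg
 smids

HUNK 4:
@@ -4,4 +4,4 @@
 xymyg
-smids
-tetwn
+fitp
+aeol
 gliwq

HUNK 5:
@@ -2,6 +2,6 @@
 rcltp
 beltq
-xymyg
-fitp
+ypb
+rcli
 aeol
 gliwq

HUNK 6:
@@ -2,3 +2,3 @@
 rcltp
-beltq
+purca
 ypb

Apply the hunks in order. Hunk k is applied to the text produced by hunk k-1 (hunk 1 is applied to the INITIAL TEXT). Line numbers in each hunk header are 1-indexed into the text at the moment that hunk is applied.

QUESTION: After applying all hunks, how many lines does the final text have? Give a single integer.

Answer: 7

Derivation:
Hunk 1: at line 5 remove [bwf] add [nvz] -> 9 lines: krrnq rcltp ogl ckzp jecxq nvz smids tetwn gliwq
Hunk 2: at line 3 remove [jecxq,nvz] add [qsiw] -> 8 lines: krrnq rcltp ogl ckzp qsiw smids tetwn gliwq
Hunk 3: at line 2 remove [ogl,ckzp,qsiw] add [beltq,xymyg] -> 7 lines: krrnq rcltp beltq xymyg smids tetwn gliwq
Hunk 4: at line 4 remove [smids,tetwn] add [fitp,aeol] -> 7 lines: krrnq rcltp beltq xymyg fitp aeol gliwq
Hunk 5: at line 2 remove [xymyg,fitp] add [ypb,rcli] -> 7 lines: krrnq rcltp beltq ypb rcli aeol gliwq
Hunk 6: at line 2 remove [beltq] add [purca] -> 7 lines: krrnq rcltp purca ypb rcli aeol gliwq
Final line count: 7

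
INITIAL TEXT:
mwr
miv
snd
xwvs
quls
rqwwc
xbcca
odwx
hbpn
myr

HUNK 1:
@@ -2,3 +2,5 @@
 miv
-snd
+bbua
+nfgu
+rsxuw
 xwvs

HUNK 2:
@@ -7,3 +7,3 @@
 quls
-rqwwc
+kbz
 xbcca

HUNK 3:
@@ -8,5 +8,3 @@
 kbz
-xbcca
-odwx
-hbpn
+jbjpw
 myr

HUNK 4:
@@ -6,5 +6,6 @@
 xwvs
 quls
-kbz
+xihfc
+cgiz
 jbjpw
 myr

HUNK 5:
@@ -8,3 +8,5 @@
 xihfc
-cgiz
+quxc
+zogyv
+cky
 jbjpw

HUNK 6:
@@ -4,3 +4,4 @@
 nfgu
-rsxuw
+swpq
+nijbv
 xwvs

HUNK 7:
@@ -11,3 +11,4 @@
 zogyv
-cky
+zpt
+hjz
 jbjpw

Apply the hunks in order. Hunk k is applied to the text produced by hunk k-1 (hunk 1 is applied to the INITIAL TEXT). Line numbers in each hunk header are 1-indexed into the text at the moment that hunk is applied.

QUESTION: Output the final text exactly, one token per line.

Hunk 1: at line 2 remove [snd] add [bbua,nfgu,rsxuw] -> 12 lines: mwr miv bbua nfgu rsxuw xwvs quls rqwwc xbcca odwx hbpn myr
Hunk 2: at line 7 remove [rqwwc] add [kbz] -> 12 lines: mwr miv bbua nfgu rsxuw xwvs quls kbz xbcca odwx hbpn myr
Hunk 3: at line 8 remove [xbcca,odwx,hbpn] add [jbjpw] -> 10 lines: mwr miv bbua nfgu rsxuw xwvs quls kbz jbjpw myr
Hunk 4: at line 6 remove [kbz] add [xihfc,cgiz] -> 11 lines: mwr miv bbua nfgu rsxuw xwvs quls xihfc cgiz jbjpw myr
Hunk 5: at line 8 remove [cgiz] add [quxc,zogyv,cky] -> 13 lines: mwr miv bbua nfgu rsxuw xwvs quls xihfc quxc zogyv cky jbjpw myr
Hunk 6: at line 4 remove [rsxuw] add [swpq,nijbv] -> 14 lines: mwr miv bbua nfgu swpq nijbv xwvs quls xihfc quxc zogyv cky jbjpw myr
Hunk 7: at line 11 remove [cky] add [zpt,hjz] -> 15 lines: mwr miv bbua nfgu swpq nijbv xwvs quls xihfc quxc zogyv zpt hjz jbjpw myr

Answer: mwr
miv
bbua
nfgu
swpq
nijbv
xwvs
quls
xihfc
quxc
zogyv
zpt
hjz
jbjpw
myr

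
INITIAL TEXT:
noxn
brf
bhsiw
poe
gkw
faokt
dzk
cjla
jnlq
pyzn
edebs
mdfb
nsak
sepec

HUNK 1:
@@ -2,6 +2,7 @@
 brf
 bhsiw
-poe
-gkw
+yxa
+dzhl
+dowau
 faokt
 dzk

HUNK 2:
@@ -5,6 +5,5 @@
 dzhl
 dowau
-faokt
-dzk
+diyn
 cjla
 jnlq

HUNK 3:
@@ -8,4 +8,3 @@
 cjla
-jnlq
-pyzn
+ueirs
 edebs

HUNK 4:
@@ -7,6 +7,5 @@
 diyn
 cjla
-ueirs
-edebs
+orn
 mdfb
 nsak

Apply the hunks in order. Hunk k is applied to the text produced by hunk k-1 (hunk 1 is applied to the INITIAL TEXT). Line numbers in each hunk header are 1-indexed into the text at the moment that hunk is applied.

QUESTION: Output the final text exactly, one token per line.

Answer: noxn
brf
bhsiw
yxa
dzhl
dowau
diyn
cjla
orn
mdfb
nsak
sepec

Derivation:
Hunk 1: at line 2 remove [poe,gkw] add [yxa,dzhl,dowau] -> 15 lines: noxn brf bhsiw yxa dzhl dowau faokt dzk cjla jnlq pyzn edebs mdfb nsak sepec
Hunk 2: at line 5 remove [faokt,dzk] add [diyn] -> 14 lines: noxn brf bhsiw yxa dzhl dowau diyn cjla jnlq pyzn edebs mdfb nsak sepec
Hunk 3: at line 8 remove [jnlq,pyzn] add [ueirs] -> 13 lines: noxn brf bhsiw yxa dzhl dowau diyn cjla ueirs edebs mdfb nsak sepec
Hunk 4: at line 7 remove [ueirs,edebs] add [orn] -> 12 lines: noxn brf bhsiw yxa dzhl dowau diyn cjla orn mdfb nsak sepec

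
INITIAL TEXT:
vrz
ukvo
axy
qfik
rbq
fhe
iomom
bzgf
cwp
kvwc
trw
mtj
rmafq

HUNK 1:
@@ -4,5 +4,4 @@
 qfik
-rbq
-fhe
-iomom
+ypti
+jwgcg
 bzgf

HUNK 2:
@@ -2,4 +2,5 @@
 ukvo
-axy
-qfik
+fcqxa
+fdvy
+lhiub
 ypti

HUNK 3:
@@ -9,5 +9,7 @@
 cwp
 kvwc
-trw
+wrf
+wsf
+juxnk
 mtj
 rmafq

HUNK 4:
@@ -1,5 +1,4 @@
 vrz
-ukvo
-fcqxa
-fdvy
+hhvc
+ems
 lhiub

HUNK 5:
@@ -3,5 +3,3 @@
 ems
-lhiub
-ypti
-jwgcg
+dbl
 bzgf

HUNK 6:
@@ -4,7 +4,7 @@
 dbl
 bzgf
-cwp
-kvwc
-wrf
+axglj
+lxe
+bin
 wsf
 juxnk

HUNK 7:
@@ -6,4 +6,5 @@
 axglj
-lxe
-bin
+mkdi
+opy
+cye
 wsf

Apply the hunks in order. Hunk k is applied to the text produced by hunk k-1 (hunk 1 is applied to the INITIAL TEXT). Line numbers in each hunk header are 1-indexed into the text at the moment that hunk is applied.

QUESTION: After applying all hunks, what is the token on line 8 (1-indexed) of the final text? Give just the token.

Answer: opy

Derivation:
Hunk 1: at line 4 remove [rbq,fhe,iomom] add [ypti,jwgcg] -> 12 lines: vrz ukvo axy qfik ypti jwgcg bzgf cwp kvwc trw mtj rmafq
Hunk 2: at line 2 remove [axy,qfik] add [fcqxa,fdvy,lhiub] -> 13 lines: vrz ukvo fcqxa fdvy lhiub ypti jwgcg bzgf cwp kvwc trw mtj rmafq
Hunk 3: at line 9 remove [trw] add [wrf,wsf,juxnk] -> 15 lines: vrz ukvo fcqxa fdvy lhiub ypti jwgcg bzgf cwp kvwc wrf wsf juxnk mtj rmafq
Hunk 4: at line 1 remove [ukvo,fcqxa,fdvy] add [hhvc,ems] -> 14 lines: vrz hhvc ems lhiub ypti jwgcg bzgf cwp kvwc wrf wsf juxnk mtj rmafq
Hunk 5: at line 3 remove [lhiub,ypti,jwgcg] add [dbl] -> 12 lines: vrz hhvc ems dbl bzgf cwp kvwc wrf wsf juxnk mtj rmafq
Hunk 6: at line 4 remove [cwp,kvwc,wrf] add [axglj,lxe,bin] -> 12 lines: vrz hhvc ems dbl bzgf axglj lxe bin wsf juxnk mtj rmafq
Hunk 7: at line 6 remove [lxe,bin] add [mkdi,opy,cye] -> 13 lines: vrz hhvc ems dbl bzgf axglj mkdi opy cye wsf juxnk mtj rmafq
Final line 8: opy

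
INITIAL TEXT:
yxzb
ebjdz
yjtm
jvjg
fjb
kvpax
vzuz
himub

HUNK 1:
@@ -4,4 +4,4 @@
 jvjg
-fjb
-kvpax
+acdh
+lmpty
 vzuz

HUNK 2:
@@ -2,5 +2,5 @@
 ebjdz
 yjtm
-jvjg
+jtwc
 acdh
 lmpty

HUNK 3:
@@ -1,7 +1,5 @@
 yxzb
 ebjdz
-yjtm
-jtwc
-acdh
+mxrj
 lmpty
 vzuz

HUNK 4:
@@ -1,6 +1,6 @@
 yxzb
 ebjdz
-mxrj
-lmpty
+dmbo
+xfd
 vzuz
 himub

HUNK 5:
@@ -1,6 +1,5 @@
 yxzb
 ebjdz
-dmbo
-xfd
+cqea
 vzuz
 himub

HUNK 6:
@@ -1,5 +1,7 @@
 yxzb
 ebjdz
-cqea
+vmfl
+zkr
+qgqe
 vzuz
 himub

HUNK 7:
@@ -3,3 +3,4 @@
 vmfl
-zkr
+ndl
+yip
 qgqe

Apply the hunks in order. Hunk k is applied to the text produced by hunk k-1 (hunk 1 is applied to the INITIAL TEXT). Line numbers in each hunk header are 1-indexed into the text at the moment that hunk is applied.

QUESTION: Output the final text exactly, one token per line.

Answer: yxzb
ebjdz
vmfl
ndl
yip
qgqe
vzuz
himub

Derivation:
Hunk 1: at line 4 remove [fjb,kvpax] add [acdh,lmpty] -> 8 lines: yxzb ebjdz yjtm jvjg acdh lmpty vzuz himub
Hunk 2: at line 2 remove [jvjg] add [jtwc] -> 8 lines: yxzb ebjdz yjtm jtwc acdh lmpty vzuz himub
Hunk 3: at line 1 remove [yjtm,jtwc,acdh] add [mxrj] -> 6 lines: yxzb ebjdz mxrj lmpty vzuz himub
Hunk 4: at line 1 remove [mxrj,lmpty] add [dmbo,xfd] -> 6 lines: yxzb ebjdz dmbo xfd vzuz himub
Hunk 5: at line 1 remove [dmbo,xfd] add [cqea] -> 5 lines: yxzb ebjdz cqea vzuz himub
Hunk 6: at line 1 remove [cqea] add [vmfl,zkr,qgqe] -> 7 lines: yxzb ebjdz vmfl zkr qgqe vzuz himub
Hunk 7: at line 3 remove [zkr] add [ndl,yip] -> 8 lines: yxzb ebjdz vmfl ndl yip qgqe vzuz himub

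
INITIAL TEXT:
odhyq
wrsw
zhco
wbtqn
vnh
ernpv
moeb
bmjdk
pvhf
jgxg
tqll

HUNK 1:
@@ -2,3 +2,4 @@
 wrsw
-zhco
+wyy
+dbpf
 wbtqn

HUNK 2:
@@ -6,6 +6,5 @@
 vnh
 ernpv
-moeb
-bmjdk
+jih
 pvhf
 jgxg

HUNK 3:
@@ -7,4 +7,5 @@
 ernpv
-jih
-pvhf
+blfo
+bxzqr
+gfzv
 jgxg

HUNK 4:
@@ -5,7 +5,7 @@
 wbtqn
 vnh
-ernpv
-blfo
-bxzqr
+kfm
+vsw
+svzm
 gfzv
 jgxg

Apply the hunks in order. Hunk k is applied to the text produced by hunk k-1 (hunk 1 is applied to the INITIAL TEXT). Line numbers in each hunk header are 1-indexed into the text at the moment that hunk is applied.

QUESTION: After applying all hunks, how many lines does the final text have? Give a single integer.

Hunk 1: at line 2 remove [zhco] add [wyy,dbpf] -> 12 lines: odhyq wrsw wyy dbpf wbtqn vnh ernpv moeb bmjdk pvhf jgxg tqll
Hunk 2: at line 6 remove [moeb,bmjdk] add [jih] -> 11 lines: odhyq wrsw wyy dbpf wbtqn vnh ernpv jih pvhf jgxg tqll
Hunk 3: at line 7 remove [jih,pvhf] add [blfo,bxzqr,gfzv] -> 12 lines: odhyq wrsw wyy dbpf wbtqn vnh ernpv blfo bxzqr gfzv jgxg tqll
Hunk 4: at line 5 remove [ernpv,blfo,bxzqr] add [kfm,vsw,svzm] -> 12 lines: odhyq wrsw wyy dbpf wbtqn vnh kfm vsw svzm gfzv jgxg tqll
Final line count: 12

Answer: 12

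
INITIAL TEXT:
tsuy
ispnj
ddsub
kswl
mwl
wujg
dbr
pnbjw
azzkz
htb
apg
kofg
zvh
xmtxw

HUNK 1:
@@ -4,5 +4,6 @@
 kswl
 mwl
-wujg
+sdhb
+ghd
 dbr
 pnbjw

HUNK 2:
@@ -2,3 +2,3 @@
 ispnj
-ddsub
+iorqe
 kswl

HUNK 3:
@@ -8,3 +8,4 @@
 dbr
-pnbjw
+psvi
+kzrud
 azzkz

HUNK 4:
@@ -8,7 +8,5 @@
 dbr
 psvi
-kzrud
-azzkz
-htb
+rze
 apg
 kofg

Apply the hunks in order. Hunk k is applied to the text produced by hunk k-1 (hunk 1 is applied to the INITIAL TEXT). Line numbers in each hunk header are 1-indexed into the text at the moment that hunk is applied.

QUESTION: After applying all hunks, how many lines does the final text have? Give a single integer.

Hunk 1: at line 4 remove [wujg] add [sdhb,ghd] -> 15 lines: tsuy ispnj ddsub kswl mwl sdhb ghd dbr pnbjw azzkz htb apg kofg zvh xmtxw
Hunk 2: at line 2 remove [ddsub] add [iorqe] -> 15 lines: tsuy ispnj iorqe kswl mwl sdhb ghd dbr pnbjw azzkz htb apg kofg zvh xmtxw
Hunk 3: at line 8 remove [pnbjw] add [psvi,kzrud] -> 16 lines: tsuy ispnj iorqe kswl mwl sdhb ghd dbr psvi kzrud azzkz htb apg kofg zvh xmtxw
Hunk 4: at line 8 remove [kzrud,azzkz,htb] add [rze] -> 14 lines: tsuy ispnj iorqe kswl mwl sdhb ghd dbr psvi rze apg kofg zvh xmtxw
Final line count: 14

Answer: 14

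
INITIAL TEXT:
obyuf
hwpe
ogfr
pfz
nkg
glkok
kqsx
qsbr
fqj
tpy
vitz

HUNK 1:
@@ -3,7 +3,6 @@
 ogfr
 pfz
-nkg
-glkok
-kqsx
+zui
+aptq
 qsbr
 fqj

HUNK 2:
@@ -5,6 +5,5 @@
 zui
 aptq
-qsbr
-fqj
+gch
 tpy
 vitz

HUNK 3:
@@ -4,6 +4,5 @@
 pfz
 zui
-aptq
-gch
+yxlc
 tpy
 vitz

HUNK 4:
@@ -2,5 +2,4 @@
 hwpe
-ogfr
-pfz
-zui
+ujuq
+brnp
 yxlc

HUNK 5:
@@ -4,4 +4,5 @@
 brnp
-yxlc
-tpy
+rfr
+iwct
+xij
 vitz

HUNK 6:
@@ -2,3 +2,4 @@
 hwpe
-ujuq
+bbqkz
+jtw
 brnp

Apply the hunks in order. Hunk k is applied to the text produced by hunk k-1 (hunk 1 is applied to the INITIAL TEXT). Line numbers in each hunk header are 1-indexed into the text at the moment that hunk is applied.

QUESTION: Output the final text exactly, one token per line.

Hunk 1: at line 3 remove [nkg,glkok,kqsx] add [zui,aptq] -> 10 lines: obyuf hwpe ogfr pfz zui aptq qsbr fqj tpy vitz
Hunk 2: at line 5 remove [qsbr,fqj] add [gch] -> 9 lines: obyuf hwpe ogfr pfz zui aptq gch tpy vitz
Hunk 3: at line 4 remove [aptq,gch] add [yxlc] -> 8 lines: obyuf hwpe ogfr pfz zui yxlc tpy vitz
Hunk 4: at line 2 remove [ogfr,pfz,zui] add [ujuq,brnp] -> 7 lines: obyuf hwpe ujuq brnp yxlc tpy vitz
Hunk 5: at line 4 remove [yxlc,tpy] add [rfr,iwct,xij] -> 8 lines: obyuf hwpe ujuq brnp rfr iwct xij vitz
Hunk 6: at line 2 remove [ujuq] add [bbqkz,jtw] -> 9 lines: obyuf hwpe bbqkz jtw brnp rfr iwct xij vitz

Answer: obyuf
hwpe
bbqkz
jtw
brnp
rfr
iwct
xij
vitz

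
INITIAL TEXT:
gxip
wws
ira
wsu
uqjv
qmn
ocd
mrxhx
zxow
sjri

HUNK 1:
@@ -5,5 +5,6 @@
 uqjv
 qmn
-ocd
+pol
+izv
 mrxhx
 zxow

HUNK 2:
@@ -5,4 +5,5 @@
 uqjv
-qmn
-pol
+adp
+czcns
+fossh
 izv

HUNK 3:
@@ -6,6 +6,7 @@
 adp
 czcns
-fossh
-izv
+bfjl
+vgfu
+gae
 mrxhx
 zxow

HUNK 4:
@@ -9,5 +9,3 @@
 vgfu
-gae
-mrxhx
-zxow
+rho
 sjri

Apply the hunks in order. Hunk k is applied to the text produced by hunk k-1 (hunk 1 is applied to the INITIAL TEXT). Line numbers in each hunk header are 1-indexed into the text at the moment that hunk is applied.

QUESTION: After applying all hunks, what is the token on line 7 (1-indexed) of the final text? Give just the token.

Answer: czcns

Derivation:
Hunk 1: at line 5 remove [ocd] add [pol,izv] -> 11 lines: gxip wws ira wsu uqjv qmn pol izv mrxhx zxow sjri
Hunk 2: at line 5 remove [qmn,pol] add [adp,czcns,fossh] -> 12 lines: gxip wws ira wsu uqjv adp czcns fossh izv mrxhx zxow sjri
Hunk 3: at line 6 remove [fossh,izv] add [bfjl,vgfu,gae] -> 13 lines: gxip wws ira wsu uqjv adp czcns bfjl vgfu gae mrxhx zxow sjri
Hunk 4: at line 9 remove [gae,mrxhx,zxow] add [rho] -> 11 lines: gxip wws ira wsu uqjv adp czcns bfjl vgfu rho sjri
Final line 7: czcns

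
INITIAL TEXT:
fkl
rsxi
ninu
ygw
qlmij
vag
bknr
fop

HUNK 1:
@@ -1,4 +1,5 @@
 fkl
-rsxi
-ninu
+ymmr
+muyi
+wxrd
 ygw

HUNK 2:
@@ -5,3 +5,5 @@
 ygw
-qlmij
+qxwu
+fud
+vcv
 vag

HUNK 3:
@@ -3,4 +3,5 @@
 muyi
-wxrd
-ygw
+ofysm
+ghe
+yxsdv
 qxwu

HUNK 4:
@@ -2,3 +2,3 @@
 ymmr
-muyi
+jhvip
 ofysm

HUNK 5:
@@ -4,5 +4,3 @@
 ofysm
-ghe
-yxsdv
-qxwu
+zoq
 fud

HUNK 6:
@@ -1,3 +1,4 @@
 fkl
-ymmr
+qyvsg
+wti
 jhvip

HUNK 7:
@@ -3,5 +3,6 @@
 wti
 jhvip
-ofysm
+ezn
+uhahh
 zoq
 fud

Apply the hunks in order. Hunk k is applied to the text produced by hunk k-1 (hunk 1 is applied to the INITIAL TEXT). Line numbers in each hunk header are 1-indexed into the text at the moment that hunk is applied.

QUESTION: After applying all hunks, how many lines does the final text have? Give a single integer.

Hunk 1: at line 1 remove [rsxi,ninu] add [ymmr,muyi,wxrd] -> 9 lines: fkl ymmr muyi wxrd ygw qlmij vag bknr fop
Hunk 2: at line 5 remove [qlmij] add [qxwu,fud,vcv] -> 11 lines: fkl ymmr muyi wxrd ygw qxwu fud vcv vag bknr fop
Hunk 3: at line 3 remove [wxrd,ygw] add [ofysm,ghe,yxsdv] -> 12 lines: fkl ymmr muyi ofysm ghe yxsdv qxwu fud vcv vag bknr fop
Hunk 4: at line 2 remove [muyi] add [jhvip] -> 12 lines: fkl ymmr jhvip ofysm ghe yxsdv qxwu fud vcv vag bknr fop
Hunk 5: at line 4 remove [ghe,yxsdv,qxwu] add [zoq] -> 10 lines: fkl ymmr jhvip ofysm zoq fud vcv vag bknr fop
Hunk 6: at line 1 remove [ymmr] add [qyvsg,wti] -> 11 lines: fkl qyvsg wti jhvip ofysm zoq fud vcv vag bknr fop
Hunk 7: at line 3 remove [ofysm] add [ezn,uhahh] -> 12 lines: fkl qyvsg wti jhvip ezn uhahh zoq fud vcv vag bknr fop
Final line count: 12

Answer: 12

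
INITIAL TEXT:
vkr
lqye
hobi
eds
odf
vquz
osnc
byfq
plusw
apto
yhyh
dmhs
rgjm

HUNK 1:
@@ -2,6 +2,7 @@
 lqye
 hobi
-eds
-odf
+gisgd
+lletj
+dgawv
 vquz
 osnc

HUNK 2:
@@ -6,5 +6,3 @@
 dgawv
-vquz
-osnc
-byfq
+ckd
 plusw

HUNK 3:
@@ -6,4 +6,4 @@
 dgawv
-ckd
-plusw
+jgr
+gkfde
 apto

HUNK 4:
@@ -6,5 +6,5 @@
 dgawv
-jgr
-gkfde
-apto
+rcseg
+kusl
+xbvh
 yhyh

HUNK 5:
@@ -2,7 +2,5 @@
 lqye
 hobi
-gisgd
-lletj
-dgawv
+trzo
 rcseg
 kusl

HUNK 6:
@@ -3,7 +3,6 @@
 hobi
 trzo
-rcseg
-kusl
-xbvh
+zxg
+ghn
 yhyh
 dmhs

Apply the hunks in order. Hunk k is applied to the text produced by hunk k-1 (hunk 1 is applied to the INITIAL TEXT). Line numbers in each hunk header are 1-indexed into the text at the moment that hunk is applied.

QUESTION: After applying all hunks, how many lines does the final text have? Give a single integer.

Hunk 1: at line 2 remove [eds,odf] add [gisgd,lletj,dgawv] -> 14 lines: vkr lqye hobi gisgd lletj dgawv vquz osnc byfq plusw apto yhyh dmhs rgjm
Hunk 2: at line 6 remove [vquz,osnc,byfq] add [ckd] -> 12 lines: vkr lqye hobi gisgd lletj dgawv ckd plusw apto yhyh dmhs rgjm
Hunk 3: at line 6 remove [ckd,plusw] add [jgr,gkfde] -> 12 lines: vkr lqye hobi gisgd lletj dgawv jgr gkfde apto yhyh dmhs rgjm
Hunk 4: at line 6 remove [jgr,gkfde,apto] add [rcseg,kusl,xbvh] -> 12 lines: vkr lqye hobi gisgd lletj dgawv rcseg kusl xbvh yhyh dmhs rgjm
Hunk 5: at line 2 remove [gisgd,lletj,dgawv] add [trzo] -> 10 lines: vkr lqye hobi trzo rcseg kusl xbvh yhyh dmhs rgjm
Hunk 6: at line 3 remove [rcseg,kusl,xbvh] add [zxg,ghn] -> 9 lines: vkr lqye hobi trzo zxg ghn yhyh dmhs rgjm
Final line count: 9

Answer: 9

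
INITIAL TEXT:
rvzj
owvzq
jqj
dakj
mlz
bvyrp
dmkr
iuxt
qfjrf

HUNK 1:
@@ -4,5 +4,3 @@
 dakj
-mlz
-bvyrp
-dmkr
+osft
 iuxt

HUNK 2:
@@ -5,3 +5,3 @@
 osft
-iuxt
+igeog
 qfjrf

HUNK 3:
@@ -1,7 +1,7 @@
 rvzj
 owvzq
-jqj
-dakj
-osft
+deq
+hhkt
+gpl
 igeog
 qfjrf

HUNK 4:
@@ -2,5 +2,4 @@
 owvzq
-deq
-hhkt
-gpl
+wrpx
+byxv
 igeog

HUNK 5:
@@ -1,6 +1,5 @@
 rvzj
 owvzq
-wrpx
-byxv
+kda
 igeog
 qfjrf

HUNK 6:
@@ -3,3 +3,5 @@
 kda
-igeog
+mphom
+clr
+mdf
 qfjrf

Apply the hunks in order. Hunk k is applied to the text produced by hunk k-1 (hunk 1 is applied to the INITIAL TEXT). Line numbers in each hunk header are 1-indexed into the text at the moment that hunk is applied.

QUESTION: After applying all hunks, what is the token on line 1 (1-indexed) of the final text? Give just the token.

Answer: rvzj

Derivation:
Hunk 1: at line 4 remove [mlz,bvyrp,dmkr] add [osft] -> 7 lines: rvzj owvzq jqj dakj osft iuxt qfjrf
Hunk 2: at line 5 remove [iuxt] add [igeog] -> 7 lines: rvzj owvzq jqj dakj osft igeog qfjrf
Hunk 3: at line 1 remove [jqj,dakj,osft] add [deq,hhkt,gpl] -> 7 lines: rvzj owvzq deq hhkt gpl igeog qfjrf
Hunk 4: at line 2 remove [deq,hhkt,gpl] add [wrpx,byxv] -> 6 lines: rvzj owvzq wrpx byxv igeog qfjrf
Hunk 5: at line 1 remove [wrpx,byxv] add [kda] -> 5 lines: rvzj owvzq kda igeog qfjrf
Hunk 6: at line 3 remove [igeog] add [mphom,clr,mdf] -> 7 lines: rvzj owvzq kda mphom clr mdf qfjrf
Final line 1: rvzj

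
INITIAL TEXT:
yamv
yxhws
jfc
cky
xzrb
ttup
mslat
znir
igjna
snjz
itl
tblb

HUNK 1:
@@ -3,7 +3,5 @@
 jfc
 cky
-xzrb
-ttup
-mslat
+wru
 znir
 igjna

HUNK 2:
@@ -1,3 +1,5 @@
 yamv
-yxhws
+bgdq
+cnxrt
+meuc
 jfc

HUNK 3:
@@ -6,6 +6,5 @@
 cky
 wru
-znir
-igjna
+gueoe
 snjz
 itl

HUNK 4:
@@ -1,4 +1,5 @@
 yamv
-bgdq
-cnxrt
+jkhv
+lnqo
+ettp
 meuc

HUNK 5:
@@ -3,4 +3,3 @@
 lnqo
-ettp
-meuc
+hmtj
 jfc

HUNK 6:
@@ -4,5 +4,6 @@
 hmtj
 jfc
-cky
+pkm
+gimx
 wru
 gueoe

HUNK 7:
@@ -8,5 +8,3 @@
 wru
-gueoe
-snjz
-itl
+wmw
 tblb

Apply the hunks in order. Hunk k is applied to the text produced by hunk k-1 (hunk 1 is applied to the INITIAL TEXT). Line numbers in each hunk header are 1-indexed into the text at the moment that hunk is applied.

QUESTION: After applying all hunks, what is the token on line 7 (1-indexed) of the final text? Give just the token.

Answer: gimx

Derivation:
Hunk 1: at line 3 remove [xzrb,ttup,mslat] add [wru] -> 10 lines: yamv yxhws jfc cky wru znir igjna snjz itl tblb
Hunk 2: at line 1 remove [yxhws] add [bgdq,cnxrt,meuc] -> 12 lines: yamv bgdq cnxrt meuc jfc cky wru znir igjna snjz itl tblb
Hunk 3: at line 6 remove [znir,igjna] add [gueoe] -> 11 lines: yamv bgdq cnxrt meuc jfc cky wru gueoe snjz itl tblb
Hunk 4: at line 1 remove [bgdq,cnxrt] add [jkhv,lnqo,ettp] -> 12 lines: yamv jkhv lnqo ettp meuc jfc cky wru gueoe snjz itl tblb
Hunk 5: at line 3 remove [ettp,meuc] add [hmtj] -> 11 lines: yamv jkhv lnqo hmtj jfc cky wru gueoe snjz itl tblb
Hunk 6: at line 4 remove [cky] add [pkm,gimx] -> 12 lines: yamv jkhv lnqo hmtj jfc pkm gimx wru gueoe snjz itl tblb
Hunk 7: at line 8 remove [gueoe,snjz,itl] add [wmw] -> 10 lines: yamv jkhv lnqo hmtj jfc pkm gimx wru wmw tblb
Final line 7: gimx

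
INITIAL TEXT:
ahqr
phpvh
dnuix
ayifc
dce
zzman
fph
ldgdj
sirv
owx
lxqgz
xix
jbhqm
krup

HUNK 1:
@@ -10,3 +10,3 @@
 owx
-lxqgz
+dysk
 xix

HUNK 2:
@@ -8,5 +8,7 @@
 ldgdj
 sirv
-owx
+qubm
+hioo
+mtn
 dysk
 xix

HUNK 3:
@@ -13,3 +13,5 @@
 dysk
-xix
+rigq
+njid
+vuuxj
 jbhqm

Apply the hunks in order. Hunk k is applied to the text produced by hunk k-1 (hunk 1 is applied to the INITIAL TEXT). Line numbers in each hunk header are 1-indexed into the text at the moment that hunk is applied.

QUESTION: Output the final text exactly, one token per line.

Hunk 1: at line 10 remove [lxqgz] add [dysk] -> 14 lines: ahqr phpvh dnuix ayifc dce zzman fph ldgdj sirv owx dysk xix jbhqm krup
Hunk 2: at line 8 remove [owx] add [qubm,hioo,mtn] -> 16 lines: ahqr phpvh dnuix ayifc dce zzman fph ldgdj sirv qubm hioo mtn dysk xix jbhqm krup
Hunk 3: at line 13 remove [xix] add [rigq,njid,vuuxj] -> 18 lines: ahqr phpvh dnuix ayifc dce zzman fph ldgdj sirv qubm hioo mtn dysk rigq njid vuuxj jbhqm krup

Answer: ahqr
phpvh
dnuix
ayifc
dce
zzman
fph
ldgdj
sirv
qubm
hioo
mtn
dysk
rigq
njid
vuuxj
jbhqm
krup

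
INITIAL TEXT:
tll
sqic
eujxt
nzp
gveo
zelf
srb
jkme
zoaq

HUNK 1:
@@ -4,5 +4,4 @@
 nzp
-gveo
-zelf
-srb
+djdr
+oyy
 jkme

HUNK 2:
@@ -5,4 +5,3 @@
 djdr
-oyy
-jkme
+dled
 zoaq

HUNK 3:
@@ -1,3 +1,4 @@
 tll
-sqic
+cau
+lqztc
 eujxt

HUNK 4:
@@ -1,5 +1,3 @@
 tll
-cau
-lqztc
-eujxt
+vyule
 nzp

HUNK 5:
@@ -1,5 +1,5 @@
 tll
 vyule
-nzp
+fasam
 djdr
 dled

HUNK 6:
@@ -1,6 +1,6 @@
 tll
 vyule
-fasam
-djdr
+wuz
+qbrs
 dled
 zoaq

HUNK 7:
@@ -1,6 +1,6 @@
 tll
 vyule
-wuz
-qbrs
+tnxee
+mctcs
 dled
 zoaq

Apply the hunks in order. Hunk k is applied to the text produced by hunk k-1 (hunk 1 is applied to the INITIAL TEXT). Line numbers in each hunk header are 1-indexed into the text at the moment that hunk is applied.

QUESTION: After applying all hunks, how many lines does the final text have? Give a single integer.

Answer: 6

Derivation:
Hunk 1: at line 4 remove [gveo,zelf,srb] add [djdr,oyy] -> 8 lines: tll sqic eujxt nzp djdr oyy jkme zoaq
Hunk 2: at line 5 remove [oyy,jkme] add [dled] -> 7 lines: tll sqic eujxt nzp djdr dled zoaq
Hunk 3: at line 1 remove [sqic] add [cau,lqztc] -> 8 lines: tll cau lqztc eujxt nzp djdr dled zoaq
Hunk 4: at line 1 remove [cau,lqztc,eujxt] add [vyule] -> 6 lines: tll vyule nzp djdr dled zoaq
Hunk 5: at line 1 remove [nzp] add [fasam] -> 6 lines: tll vyule fasam djdr dled zoaq
Hunk 6: at line 1 remove [fasam,djdr] add [wuz,qbrs] -> 6 lines: tll vyule wuz qbrs dled zoaq
Hunk 7: at line 1 remove [wuz,qbrs] add [tnxee,mctcs] -> 6 lines: tll vyule tnxee mctcs dled zoaq
Final line count: 6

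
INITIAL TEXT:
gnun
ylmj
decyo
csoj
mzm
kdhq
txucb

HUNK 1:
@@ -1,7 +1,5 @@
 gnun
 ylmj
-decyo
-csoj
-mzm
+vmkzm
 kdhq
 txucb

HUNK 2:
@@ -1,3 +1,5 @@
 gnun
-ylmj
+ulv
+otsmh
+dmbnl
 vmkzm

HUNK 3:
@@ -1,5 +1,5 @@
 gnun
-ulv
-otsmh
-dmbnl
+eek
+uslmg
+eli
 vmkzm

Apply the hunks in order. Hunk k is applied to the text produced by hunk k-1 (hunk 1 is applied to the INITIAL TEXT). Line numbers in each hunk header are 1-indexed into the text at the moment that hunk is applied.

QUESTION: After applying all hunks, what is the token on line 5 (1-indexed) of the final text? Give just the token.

Hunk 1: at line 1 remove [decyo,csoj,mzm] add [vmkzm] -> 5 lines: gnun ylmj vmkzm kdhq txucb
Hunk 2: at line 1 remove [ylmj] add [ulv,otsmh,dmbnl] -> 7 lines: gnun ulv otsmh dmbnl vmkzm kdhq txucb
Hunk 3: at line 1 remove [ulv,otsmh,dmbnl] add [eek,uslmg,eli] -> 7 lines: gnun eek uslmg eli vmkzm kdhq txucb
Final line 5: vmkzm

Answer: vmkzm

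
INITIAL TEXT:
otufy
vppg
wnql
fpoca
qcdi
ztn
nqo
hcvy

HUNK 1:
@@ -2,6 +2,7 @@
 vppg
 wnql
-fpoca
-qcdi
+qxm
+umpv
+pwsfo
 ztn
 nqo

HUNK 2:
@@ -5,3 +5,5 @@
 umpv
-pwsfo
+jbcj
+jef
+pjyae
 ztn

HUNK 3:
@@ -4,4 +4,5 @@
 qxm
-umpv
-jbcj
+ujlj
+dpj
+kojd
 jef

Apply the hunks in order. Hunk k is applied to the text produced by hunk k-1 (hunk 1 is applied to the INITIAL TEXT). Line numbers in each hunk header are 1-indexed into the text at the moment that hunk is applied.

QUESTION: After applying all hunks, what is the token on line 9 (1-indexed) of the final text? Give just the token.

Answer: pjyae

Derivation:
Hunk 1: at line 2 remove [fpoca,qcdi] add [qxm,umpv,pwsfo] -> 9 lines: otufy vppg wnql qxm umpv pwsfo ztn nqo hcvy
Hunk 2: at line 5 remove [pwsfo] add [jbcj,jef,pjyae] -> 11 lines: otufy vppg wnql qxm umpv jbcj jef pjyae ztn nqo hcvy
Hunk 3: at line 4 remove [umpv,jbcj] add [ujlj,dpj,kojd] -> 12 lines: otufy vppg wnql qxm ujlj dpj kojd jef pjyae ztn nqo hcvy
Final line 9: pjyae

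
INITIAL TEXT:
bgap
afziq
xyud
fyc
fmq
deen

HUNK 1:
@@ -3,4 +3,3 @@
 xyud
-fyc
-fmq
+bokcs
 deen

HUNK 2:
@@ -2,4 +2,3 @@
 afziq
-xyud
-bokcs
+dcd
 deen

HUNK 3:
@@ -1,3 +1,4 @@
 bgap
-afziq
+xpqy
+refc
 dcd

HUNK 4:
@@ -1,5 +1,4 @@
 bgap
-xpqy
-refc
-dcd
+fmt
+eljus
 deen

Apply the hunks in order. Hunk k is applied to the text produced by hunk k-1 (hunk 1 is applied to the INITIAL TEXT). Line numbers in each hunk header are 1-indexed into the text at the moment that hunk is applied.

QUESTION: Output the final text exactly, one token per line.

Answer: bgap
fmt
eljus
deen

Derivation:
Hunk 1: at line 3 remove [fyc,fmq] add [bokcs] -> 5 lines: bgap afziq xyud bokcs deen
Hunk 2: at line 2 remove [xyud,bokcs] add [dcd] -> 4 lines: bgap afziq dcd deen
Hunk 3: at line 1 remove [afziq] add [xpqy,refc] -> 5 lines: bgap xpqy refc dcd deen
Hunk 4: at line 1 remove [xpqy,refc,dcd] add [fmt,eljus] -> 4 lines: bgap fmt eljus deen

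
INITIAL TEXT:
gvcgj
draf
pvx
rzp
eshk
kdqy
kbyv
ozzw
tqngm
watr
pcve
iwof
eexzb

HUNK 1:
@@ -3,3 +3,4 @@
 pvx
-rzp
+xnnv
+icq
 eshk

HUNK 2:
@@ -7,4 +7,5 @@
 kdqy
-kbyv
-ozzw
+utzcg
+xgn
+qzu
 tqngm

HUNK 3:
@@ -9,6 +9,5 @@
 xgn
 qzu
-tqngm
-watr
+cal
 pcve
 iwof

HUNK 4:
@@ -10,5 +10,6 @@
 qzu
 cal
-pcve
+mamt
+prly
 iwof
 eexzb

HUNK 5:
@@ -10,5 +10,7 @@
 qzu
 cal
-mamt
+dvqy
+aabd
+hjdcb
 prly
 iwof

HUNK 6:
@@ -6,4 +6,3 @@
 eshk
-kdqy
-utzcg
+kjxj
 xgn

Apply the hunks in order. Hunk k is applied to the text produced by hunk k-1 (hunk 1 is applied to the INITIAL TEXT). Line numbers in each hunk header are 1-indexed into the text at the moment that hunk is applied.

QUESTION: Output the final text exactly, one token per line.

Hunk 1: at line 3 remove [rzp] add [xnnv,icq] -> 14 lines: gvcgj draf pvx xnnv icq eshk kdqy kbyv ozzw tqngm watr pcve iwof eexzb
Hunk 2: at line 7 remove [kbyv,ozzw] add [utzcg,xgn,qzu] -> 15 lines: gvcgj draf pvx xnnv icq eshk kdqy utzcg xgn qzu tqngm watr pcve iwof eexzb
Hunk 3: at line 9 remove [tqngm,watr] add [cal] -> 14 lines: gvcgj draf pvx xnnv icq eshk kdqy utzcg xgn qzu cal pcve iwof eexzb
Hunk 4: at line 10 remove [pcve] add [mamt,prly] -> 15 lines: gvcgj draf pvx xnnv icq eshk kdqy utzcg xgn qzu cal mamt prly iwof eexzb
Hunk 5: at line 10 remove [mamt] add [dvqy,aabd,hjdcb] -> 17 lines: gvcgj draf pvx xnnv icq eshk kdqy utzcg xgn qzu cal dvqy aabd hjdcb prly iwof eexzb
Hunk 6: at line 6 remove [kdqy,utzcg] add [kjxj] -> 16 lines: gvcgj draf pvx xnnv icq eshk kjxj xgn qzu cal dvqy aabd hjdcb prly iwof eexzb

Answer: gvcgj
draf
pvx
xnnv
icq
eshk
kjxj
xgn
qzu
cal
dvqy
aabd
hjdcb
prly
iwof
eexzb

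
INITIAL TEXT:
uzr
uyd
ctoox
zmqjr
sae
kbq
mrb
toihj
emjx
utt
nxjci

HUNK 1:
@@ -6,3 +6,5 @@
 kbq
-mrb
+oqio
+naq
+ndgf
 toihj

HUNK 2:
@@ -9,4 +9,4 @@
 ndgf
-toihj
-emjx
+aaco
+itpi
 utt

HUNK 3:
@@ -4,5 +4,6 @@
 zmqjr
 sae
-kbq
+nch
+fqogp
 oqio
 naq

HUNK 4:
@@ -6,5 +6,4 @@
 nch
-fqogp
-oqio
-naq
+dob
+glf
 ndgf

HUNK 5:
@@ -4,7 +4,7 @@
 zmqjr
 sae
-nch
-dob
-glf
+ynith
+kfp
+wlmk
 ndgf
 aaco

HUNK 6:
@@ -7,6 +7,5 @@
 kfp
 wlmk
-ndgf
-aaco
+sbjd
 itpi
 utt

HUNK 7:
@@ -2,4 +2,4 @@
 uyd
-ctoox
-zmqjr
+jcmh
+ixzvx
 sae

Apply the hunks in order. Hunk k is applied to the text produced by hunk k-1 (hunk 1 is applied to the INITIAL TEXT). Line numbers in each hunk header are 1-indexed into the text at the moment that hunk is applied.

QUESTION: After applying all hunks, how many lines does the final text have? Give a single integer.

Answer: 12

Derivation:
Hunk 1: at line 6 remove [mrb] add [oqio,naq,ndgf] -> 13 lines: uzr uyd ctoox zmqjr sae kbq oqio naq ndgf toihj emjx utt nxjci
Hunk 2: at line 9 remove [toihj,emjx] add [aaco,itpi] -> 13 lines: uzr uyd ctoox zmqjr sae kbq oqio naq ndgf aaco itpi utt nxjci
Hunk 3: at line 4 remove [kbq] add [nch,fqogp] -> 14 lines: uzr uyd ctoox zmqjr sae nch fqogp oqio naq ndgf aaco itpi utt nxjci
Hunk 4: at line 6 remove [fqogp,oqio,naq] add [dob,glf] -> 13 lines: uzr uyd ctoox zmqjr sae nch dob glf ndgf aaco itpi utt nxjci
Hunk 5: at line 4 remove [nch,dob,glf] add [ynith,kfp,wlmk] -> 13 lines: uzr uyd ctoox zmqjr sae ynith kfp wlmk ndgf aaco itpi utt nxjci
Hunk 6: at line 7 remove [ndgf,aaco] add [sbjd] -> 12 lines: uzr uyd ctoox zmqjr sae ynith kfp wlmk sbjd itpi utt nxjci
Hunk 7: at line 2 remove [ctoox,zmqjr] add [jcmh,ixzvx] -> 12 lines: uzr uyd jcmh ixzvx sae ynith kfp wlmk sbjd itpi utt nxjci
Final line count: 12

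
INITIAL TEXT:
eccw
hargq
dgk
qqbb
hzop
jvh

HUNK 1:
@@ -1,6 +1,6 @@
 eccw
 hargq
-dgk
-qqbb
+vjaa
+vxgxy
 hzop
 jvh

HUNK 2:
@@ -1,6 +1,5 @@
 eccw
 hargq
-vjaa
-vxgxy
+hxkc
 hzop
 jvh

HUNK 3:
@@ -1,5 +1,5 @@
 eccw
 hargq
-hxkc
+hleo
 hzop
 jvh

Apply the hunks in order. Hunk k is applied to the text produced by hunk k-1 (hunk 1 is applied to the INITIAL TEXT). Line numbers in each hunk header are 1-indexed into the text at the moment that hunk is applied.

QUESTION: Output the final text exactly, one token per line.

Hunk 1: at line 1 remove [dgk,qqbb] add [vjaa,vxgxy] -> 6 lines: eccw hargq vjaa vxgxy hzop jvh
Hunk 2: at line 1 remove [vjaa,vxgxy] add [hxkc] -> 5 lines: eccw hargq hxkc hzop jvh
Hunk 3: at line 1 remove [hxkc] add [hleo] -> 5 lines: eccw hargq hleo hzop jvh

Answer: eccw
hargq
hleo
hzop
jvh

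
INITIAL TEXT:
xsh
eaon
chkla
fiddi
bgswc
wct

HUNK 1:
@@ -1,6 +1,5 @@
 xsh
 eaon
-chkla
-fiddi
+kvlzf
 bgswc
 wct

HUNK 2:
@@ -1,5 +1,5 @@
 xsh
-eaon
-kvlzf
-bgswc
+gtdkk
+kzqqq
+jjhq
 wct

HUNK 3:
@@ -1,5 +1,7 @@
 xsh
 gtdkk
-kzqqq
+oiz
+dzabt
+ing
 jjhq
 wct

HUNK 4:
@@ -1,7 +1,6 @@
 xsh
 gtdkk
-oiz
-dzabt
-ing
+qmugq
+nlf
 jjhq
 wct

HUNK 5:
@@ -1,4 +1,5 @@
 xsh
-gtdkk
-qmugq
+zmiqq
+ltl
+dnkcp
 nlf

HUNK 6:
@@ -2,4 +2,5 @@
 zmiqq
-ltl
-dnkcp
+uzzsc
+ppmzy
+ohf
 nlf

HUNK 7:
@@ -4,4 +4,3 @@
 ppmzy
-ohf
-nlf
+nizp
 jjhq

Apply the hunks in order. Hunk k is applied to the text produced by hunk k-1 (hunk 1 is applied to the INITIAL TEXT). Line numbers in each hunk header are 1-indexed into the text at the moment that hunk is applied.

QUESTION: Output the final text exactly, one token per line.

Answer: xsh
zmiqq
uzzsc
ppmzy
nizp
jjhq
wct

Derivation:
Hunk 1: at line 1 remove [chkla,fiddi] add [kvlzf] -> 5 lines: xsh eaon kvlzf bgswc wct
Hunk 2: at line 1 remove [eaon,kvlzf,bgswc] add [gtdkk,kzqqq,jjhq] -> 5 lines: xsh gtdkk kzqqq jjhq wct
Hunk 3: at line 1 remove [kzqqq] add [oiz,dzabt,ing] -> 7 lines: xsh gtdkk oiz dzabt ing jjhq wct
Hunk 4: at line 1 remove [oiz,dzabt,ing] add [qmugq,nlf] -> 6 lines: xsh gtdkk qmugq nlf jjhq wct
Hunk 5: at line 1 remove [gtdkk,qmugq] add [zmiqq,ltl,dnkcp] -> 7 lines: xsh zmiqq ltl dnkcp nlf jjhq wct
Hunk 6: at line 2 remove [ltl,dnkcp] add [uzzsc,ppmzy,ohf] -> 8 lines: xsh zmiqq uzzsc ppmzy ohf nlf jjhq wct
Hunk 7: at line 4 remove [ohf,nlf] add [nizp] -> 7 lines: xsh zmiqq uzzsc ppmzy nizp jjhq wct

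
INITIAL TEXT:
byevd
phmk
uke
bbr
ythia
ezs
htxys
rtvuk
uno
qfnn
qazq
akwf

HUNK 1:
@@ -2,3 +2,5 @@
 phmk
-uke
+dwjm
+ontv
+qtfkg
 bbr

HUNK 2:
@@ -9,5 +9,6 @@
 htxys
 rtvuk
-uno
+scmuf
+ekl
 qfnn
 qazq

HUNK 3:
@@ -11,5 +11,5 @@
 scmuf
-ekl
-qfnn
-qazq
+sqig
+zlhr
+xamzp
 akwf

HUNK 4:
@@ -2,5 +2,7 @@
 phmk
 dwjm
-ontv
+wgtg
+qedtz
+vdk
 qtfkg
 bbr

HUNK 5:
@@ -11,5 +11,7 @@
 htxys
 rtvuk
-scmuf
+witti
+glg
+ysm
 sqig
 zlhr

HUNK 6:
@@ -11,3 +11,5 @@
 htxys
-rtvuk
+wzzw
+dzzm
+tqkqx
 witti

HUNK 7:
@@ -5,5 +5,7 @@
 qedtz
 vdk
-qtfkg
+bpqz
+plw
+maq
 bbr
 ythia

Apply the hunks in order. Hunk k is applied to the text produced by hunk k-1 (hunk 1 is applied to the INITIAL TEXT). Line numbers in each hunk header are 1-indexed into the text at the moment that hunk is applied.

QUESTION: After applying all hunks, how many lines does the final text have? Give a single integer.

Answer: 23

Derivation:
Hunk 1: at line 2 remove [uke] add [dwjm,ontv,qtfkg] -> 14 lines: byevd phmk dwjm ontv qtfkg bbr ythia ezs htxys rtvuk uno qfnn qazq akwf
Hunk 2: at line 9 remove [uno] add [scmuf,ekl] -> 15 lines: byevd phmk dwjm ontv qtfkg bbr ythia ezs htxys rtvuk scmuf ekl qfnn qazq akwf
Hunk 3: at line 11 remove [ekl,qfnn,qazq] add [sqig,zlhr,xamzp] -> 15 lines: byevd phmk dwjm ontv qtfkg bbr ythia ezs htxys rtvuk scmuf sqig zlhr xamzp akwf
Hunk 4: at line 2 remove [ontv] add [wgtg,qedtz,vdk] -> 17 lines: byevd phmk dwjm wgtg qedtz vdk qtfkg bbr ythia ezs htxys rtvuk scmuf sqig zlhr xamzp akwf
Hunk 5: at line 11 remove [scmuf] add [witti,glg,ysm] -> 19 lines: byevd phmk dwjm wgtg qedtz vdk qtfkg bbr ythia ezs htxys rtvuk witti glg ysm sqig zlhr xamzp akwf
Hunk 6: at line 11 remove [rtvuk] add [wzzw,dzzm,tqkqx] -> 21 lines: byevd phmk dwjm wgtg qedtz vdk qtfkg bbr ythia ezs htxys wzzw dzzm tqkqx witti glg ysm sqig zlhr xamzp akwf
Hunk 7: at line 5 remove [qtfkg] add [bpqz,plw,maq] -> 23 lines: byevd phmk dwjm wgtg qedtz vdk bpqz plw maq bbr ythia ezs htxys wzzw dzzm tqkqx witti glg ysm sqig zlhr xamzp akwf
Final line count: 23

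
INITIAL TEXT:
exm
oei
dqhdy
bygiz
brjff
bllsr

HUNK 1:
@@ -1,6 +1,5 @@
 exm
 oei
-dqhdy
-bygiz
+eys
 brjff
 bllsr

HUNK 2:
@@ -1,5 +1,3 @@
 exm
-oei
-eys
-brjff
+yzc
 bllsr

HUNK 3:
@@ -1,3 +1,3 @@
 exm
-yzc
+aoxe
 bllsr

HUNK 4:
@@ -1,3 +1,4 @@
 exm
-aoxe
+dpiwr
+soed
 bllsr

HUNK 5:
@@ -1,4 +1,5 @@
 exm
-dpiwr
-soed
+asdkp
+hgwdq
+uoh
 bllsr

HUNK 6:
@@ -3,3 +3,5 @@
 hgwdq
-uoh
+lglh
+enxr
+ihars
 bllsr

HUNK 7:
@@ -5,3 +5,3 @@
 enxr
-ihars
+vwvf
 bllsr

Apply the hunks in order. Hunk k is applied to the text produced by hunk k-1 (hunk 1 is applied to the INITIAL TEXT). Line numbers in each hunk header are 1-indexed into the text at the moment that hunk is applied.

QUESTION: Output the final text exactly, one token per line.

Hunk 1: at line 1 remove [dqhdy,bygiz] add [eys] -> 5 lines: exm oei eys brjff bllsr
Hunk 2: at line 1 remove [oei,eys,brjff] add [yzc] -> 3 lines: exm yzc bllsr
Hunk 3: at line 1 remove [yzc] add [aoxe] -> 3 lines: exm aoxe bllsr
Hunk 4: at line 1 remove [aoxe] add [dpiwr,soed] -> 4 lines: exm dpiwr soed bllsr
Hunk 5: at line 1 remove [dpiwr,soed] add [asdkp,hgwdq,uoh] -> 5 lines: exm asdkp hgwdq uoh bllsr
Hunk 6: at line 3 remove [uoh] add [lglh,enxr,ihars] -> 7 lines: exm asdkp hgwdq lglh enxr ihars bllsr
Hunk 7: at line 5 remove [ihars] add [vwvf] -> 7 lines: exm asdkp hgwdq lglh enxr vwvf bllsr

Answer: exm
asdkp
hgwdq
lglh
enxr
vwvf
bllsr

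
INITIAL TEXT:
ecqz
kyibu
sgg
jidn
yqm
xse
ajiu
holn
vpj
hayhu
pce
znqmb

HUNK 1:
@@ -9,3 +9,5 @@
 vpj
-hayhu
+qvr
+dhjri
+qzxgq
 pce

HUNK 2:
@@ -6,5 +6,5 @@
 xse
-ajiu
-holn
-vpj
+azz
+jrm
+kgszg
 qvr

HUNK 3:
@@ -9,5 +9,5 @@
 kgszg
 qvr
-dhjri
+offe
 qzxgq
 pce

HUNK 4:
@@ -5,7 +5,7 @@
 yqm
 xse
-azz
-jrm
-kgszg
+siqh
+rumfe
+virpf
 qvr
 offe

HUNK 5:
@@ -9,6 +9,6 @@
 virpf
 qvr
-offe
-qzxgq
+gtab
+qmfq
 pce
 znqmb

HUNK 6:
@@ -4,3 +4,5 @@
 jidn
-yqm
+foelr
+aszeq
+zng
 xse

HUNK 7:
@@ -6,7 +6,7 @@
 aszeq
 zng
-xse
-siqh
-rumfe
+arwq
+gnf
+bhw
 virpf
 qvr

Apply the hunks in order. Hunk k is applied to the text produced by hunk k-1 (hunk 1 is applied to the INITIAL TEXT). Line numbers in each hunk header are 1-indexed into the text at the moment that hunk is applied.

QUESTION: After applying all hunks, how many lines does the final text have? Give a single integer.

Answer: 16

Derivation:
Hunk 1: at line 9 remove [hayhu] add [qvr,dhjri,qzxgq] -> 14 lines: ecqz kyibu sgg jidn yqm xse ajiu holn vpj qvr dhjri qzxgq pce znqmb
Hunk 2: at line 6 remove [ajiu,holn,vpj] add [azz,jrm,kgszg] -> 14 lines: ecqz kyibu sgg jidn yqm xse azz jrm kgszg qvr dhjri qzxgq pce znqmb
Hunk 3: at line 9 remove [dhjri] add [offe] -> 14 lines: ecqz kyibu sgg jidn yqm xse azz jrm kgszg qvr offe qzxgq pce znqmb
Hunk 4: at line 5 remove [azz,jrm,kgszg] add [siqh,rumfe,virpf] -> 14 lines: ecqz kyibu sgg jidn yqm xse siqh rumfe virpf qvr offe qzxgq pce znqmb
Hunk 5: at line 9 remove [offe,qzxgq] add [gtab,qmfq] -> 14 lines: ecqz kyibu sgg jidn yqm xse siqh rumfe virpf qvr gtab qmfq pce znqmb
Hunk 6: at line 4 remove [yqm] add [foelr,aszeq,zng] -> 16 lines: ecqz kyibu sgg jidn foelr aszeq zng xse siqh rumfe virpf qvr gtab qmfq pce znqmb
Hunk 7: at line 6 remove [xse,siqh,rumfe] add [arwq,gnf,bhw] -> 16 lines: ecqz kyibu sgg jidn foelr aszeq zng arwq gnf bhw virpf qvr gtab qmfq pce znqmb
Final line count: 16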